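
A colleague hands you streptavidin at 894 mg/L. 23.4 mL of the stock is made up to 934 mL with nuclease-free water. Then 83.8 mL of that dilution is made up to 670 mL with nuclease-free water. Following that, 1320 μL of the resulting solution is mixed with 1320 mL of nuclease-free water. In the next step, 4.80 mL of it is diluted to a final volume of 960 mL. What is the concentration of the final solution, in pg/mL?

Overall dilution factor = 39.91 × 7.995 × 1001 × 200 = 6.39 × 10⁷.
894 mg/L / 6.39 × 10⁷ = 1.40 × 10⁻⁵ mg/L = 14.0 pg/mL.

14.0 pg/mL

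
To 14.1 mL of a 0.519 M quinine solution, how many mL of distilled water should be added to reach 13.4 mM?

13.4 mM = 0.0134 M.
V₂ = C₁V₁/C₂ = 0.519 × 14.1 / 0.0134 = 546 mL.
Diluent to add = V₂ − V₁ = 546 − 14.1 = 532 mL.

532 mL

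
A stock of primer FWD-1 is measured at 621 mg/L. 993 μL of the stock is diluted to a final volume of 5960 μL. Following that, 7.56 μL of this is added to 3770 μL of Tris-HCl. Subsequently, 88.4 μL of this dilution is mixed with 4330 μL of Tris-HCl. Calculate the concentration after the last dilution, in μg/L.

4.14 μg/L

Overall dilution factor = 6.002 × 499.7 × 49.98 = 1.50 × 10⁵.
621 mg/L / 1.50 × 10⁵ = 4.14 × 10⁻³ mg/L = 4.14 μg/L.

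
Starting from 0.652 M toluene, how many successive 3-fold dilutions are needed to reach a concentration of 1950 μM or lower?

Need 3ⁿ ≥ 334, so n ≥ log(334)/log(3) = 5.29.
Minimum whole steps: n = 6.

6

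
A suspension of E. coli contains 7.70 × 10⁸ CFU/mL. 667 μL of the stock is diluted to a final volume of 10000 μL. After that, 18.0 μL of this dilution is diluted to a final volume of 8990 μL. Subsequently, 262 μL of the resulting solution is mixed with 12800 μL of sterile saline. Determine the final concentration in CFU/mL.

Overall dilution factor = 14.99 × 499.4 × 49.85 = 3.73 × 10⁵.
7.70 × 10⁸ CFU/mL / 3.73 × 10⁵ = 2060 CFU/mL.

2060 CFU/mL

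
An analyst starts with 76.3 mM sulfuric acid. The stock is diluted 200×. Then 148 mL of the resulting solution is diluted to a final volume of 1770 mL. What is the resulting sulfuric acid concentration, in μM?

31.9 μM

Overall dilution factor = 200 × 11.96 = 2392.
76.3 mM / 2392 = 0.0319 mM = 31.9 μM.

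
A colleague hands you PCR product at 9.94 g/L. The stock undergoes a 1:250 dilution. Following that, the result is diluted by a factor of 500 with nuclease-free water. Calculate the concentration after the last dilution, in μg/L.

Overall dilution factor = 250 × 500 = 1.25 × 10⁵.
9.94 g/L / 1.25 × 10⁵ = 7.95 × 10⁻⁵ g/L = 79.5 μg/L.

79.5 μg/L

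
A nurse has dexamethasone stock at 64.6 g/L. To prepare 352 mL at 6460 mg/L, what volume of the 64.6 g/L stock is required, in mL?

35.2 mL

6460 mg/L = 6.46 g/L.
V₁ = C₂V₂/C₁ = 6.46 × 352 / 64.6 = 35.2 mL.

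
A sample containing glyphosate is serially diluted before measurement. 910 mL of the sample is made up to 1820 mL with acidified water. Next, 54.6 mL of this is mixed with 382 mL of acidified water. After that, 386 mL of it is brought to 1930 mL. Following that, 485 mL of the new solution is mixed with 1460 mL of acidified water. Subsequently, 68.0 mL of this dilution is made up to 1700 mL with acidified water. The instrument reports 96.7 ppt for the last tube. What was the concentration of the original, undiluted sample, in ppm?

0.775 ppm

Overall dilution factor = 2 × 7.996 × 5 × 4.010 × 25 = 8017.
Original = 96.7 ppt × 8017 = 7.75 × 10⁵ ppt = 0.775 ppm.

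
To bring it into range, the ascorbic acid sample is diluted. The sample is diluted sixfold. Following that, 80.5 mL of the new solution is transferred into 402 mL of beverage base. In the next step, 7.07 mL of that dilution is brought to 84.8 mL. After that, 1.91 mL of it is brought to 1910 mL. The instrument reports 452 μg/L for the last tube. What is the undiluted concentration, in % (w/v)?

19.5 % (w/v)

Overall dilution factor = 6 × 5.994 × 11.99 × 1000 = 4.31 × 10⁵.
Original = 452 μg/L × 4.31 × 10⁵ = 1.95 × 10⁸ μg/L = 19.5 % (w/v).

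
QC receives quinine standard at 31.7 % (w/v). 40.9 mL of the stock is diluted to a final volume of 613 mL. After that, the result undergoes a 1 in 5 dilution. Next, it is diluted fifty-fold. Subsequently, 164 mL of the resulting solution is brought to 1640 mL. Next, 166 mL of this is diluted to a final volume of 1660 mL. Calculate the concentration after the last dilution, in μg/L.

846 μg/L

Overall dilution factor = 14.99 × 5 × 50 × 10 × 10 = 3.75 × 10⁵.
31.7 % (w/v) / 3.75 × 10⁵ = 8.46 × 10⁻⁵ % (w/v) = 846 μg/L.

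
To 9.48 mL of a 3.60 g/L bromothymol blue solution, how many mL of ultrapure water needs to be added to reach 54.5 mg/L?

54.5 mg/L = 0.0545 g/L.
V₂ = C₁V₁/C₂ = 3.60 × 9.48 / 0.0545 = 626 mL.
Diluent to add = V₂ − V₁ = 626 − 9.48 = 617 mL.

617 mL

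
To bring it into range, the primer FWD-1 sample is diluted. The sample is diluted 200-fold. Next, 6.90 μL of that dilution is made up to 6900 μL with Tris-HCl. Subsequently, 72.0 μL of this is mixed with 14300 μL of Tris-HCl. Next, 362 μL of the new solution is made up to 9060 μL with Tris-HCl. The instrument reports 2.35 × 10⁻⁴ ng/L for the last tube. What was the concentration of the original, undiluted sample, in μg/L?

235 μg/L

Overall dilution factor = 200 × 1000 × 199.6 × 25.03 = 9.99 × 10⁸.
Original = 2.35 × 10⁻⁴ ng/L × 9.99 × 10⁸ = 2.35 × 10⁵ ng/L = 235 μg/L.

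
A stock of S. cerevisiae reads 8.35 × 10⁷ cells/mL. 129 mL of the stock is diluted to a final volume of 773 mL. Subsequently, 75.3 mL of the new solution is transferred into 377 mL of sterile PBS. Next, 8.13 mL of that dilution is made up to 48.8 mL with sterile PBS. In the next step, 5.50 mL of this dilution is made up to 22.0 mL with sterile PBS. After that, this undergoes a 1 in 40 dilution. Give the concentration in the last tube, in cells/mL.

Overall dilution factor = 5.992 × 6.007 × 6.002 × 4 × 40 = 3.46 × 10⁴.
8.35 × 10⁷ cells/mL / 3.46 × 10⁴ = 2420 cells/mL.

2420 cells/mL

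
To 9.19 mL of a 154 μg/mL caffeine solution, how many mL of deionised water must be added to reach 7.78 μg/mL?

173 mL

V₂ = C₁V₁/C₂ = 154 × 9.19 / 7.78 = 182 mL.
Diluent to add = V₂ − V₁ = 182 − 9.19 = 173 mL.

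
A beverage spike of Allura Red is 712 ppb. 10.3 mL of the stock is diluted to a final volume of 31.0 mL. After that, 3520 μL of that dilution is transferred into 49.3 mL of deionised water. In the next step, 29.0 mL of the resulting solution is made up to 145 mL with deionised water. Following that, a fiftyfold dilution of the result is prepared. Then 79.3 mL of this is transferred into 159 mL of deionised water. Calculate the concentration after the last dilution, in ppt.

21.0 ppt

Overall dilution factor = 3.010 × 15.01 × 5 × 50 × 3.005 = 3.39 × 10⁴.
712 ppb / 3.39 × 10⁴ = 0.0210 ppb = 21.0 ppt.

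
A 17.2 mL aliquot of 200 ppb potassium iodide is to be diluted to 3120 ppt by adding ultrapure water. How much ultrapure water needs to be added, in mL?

3120 ppt = 3.12 ppb.
V₂ = C₁V₁/C₂ = 200 × 17.2 / 3.12 = 1103 mL.
Diluent to add = V₂ − V₁ = 1103 − 17.2 = 1090 mL.

1090 mL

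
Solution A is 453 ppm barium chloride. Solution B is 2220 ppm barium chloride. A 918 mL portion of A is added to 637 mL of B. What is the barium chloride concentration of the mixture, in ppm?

1180 ppm

C_mix = (C_A·V_A + C_B·V_B)/(V_A + V_B) = (453×918 + 2220×637) / 1555 = 1177 ppm.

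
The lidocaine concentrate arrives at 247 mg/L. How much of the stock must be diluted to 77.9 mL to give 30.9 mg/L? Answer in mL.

V₁ = C₂V₂/C₁ = 30.9 × 77.9 / 247 = 9.75 mL.

9.75 mL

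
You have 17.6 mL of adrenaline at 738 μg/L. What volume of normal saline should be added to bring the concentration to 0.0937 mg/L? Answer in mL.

0.0937 mg/L = 93.7 μg/L.
V₂ = C₁V₁/C₂ = 738 × 17.6 / 93.7 = 139 mL.
Diluent to add = V₂ − V₁ = 139 − 17.6 = 121 mL.

121 mL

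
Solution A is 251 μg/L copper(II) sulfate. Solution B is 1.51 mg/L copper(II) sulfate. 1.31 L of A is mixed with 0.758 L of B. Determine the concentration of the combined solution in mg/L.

C_B = 1.51 mg/L = 1510 μg/L.
C_mix = (C_A·V_A + C_B·V_B)/(V_A + V_B) = (251×1.31 + 1510×0.758) / 2.068 = 712 μg/L = 0.712 mg/L.

0.712 mg/L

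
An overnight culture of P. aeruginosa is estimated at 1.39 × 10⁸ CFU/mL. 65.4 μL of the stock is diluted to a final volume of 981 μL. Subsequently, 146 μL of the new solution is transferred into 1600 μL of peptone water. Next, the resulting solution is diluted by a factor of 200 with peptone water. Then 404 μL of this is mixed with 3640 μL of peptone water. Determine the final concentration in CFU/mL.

387 CFU/mL

Overall dilution factor = 15 × 11.96 × 200 × 10.01 = 3.59 × 10⁵.
1.39 × 10⁸ CFU/mL / 3.59 × 10⁵ = 387 CFU/mL.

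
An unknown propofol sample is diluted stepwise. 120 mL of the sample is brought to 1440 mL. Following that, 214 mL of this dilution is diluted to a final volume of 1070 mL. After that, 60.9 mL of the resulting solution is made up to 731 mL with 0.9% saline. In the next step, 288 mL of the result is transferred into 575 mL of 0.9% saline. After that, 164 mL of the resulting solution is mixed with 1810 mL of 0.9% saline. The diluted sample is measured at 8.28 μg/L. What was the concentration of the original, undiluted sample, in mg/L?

215 mg/L

Overall dilution factor = 12 × 5 × 12.00 × 2.997 × 12.04 = 2.60 × 10⁴.
Original = 8.28 μg/L × 2.60 × 10⁴ = 2.15 × 10⁵ μg/L = 215 mg/L.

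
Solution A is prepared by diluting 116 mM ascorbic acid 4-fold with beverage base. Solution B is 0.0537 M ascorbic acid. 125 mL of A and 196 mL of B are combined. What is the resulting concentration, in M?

0.0441 M

C_A = 116 mM / 4 = 29.0 mM.
C_B = 0.0537 M = 53.7 mM.
C_mix = (C_A·V_A + C_B·V_B)/(V_A + V_B) = (29.0×125 + 53.7×196) / 321.0 = 44.1 mM = 0.0441 M.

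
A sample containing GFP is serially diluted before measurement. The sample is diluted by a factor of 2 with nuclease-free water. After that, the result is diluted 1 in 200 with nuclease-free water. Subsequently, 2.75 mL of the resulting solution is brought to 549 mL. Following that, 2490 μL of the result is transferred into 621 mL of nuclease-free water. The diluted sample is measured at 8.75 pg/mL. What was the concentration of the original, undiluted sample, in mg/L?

Overall dilution factor = 2 × 200 × 199.6 × 250.4 = 2.00 × 10⁷.
Original = 8.75 pg/mL × 2.00 × 10⁷ = 1.75 × 10⁸ pg/mL = 175 mg/L.

175 mg/L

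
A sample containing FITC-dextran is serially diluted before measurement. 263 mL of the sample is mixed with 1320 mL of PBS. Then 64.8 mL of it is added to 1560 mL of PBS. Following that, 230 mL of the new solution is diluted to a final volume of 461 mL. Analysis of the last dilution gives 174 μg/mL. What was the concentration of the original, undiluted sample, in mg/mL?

Overall dilution factor = 6.019 × 25.07 × 2.004 = 302.
Original = 174 μg/mL × 302 = 5.26 × 10⁴ μg/mL = 52.6 mg/mL.

52.6 mg/mL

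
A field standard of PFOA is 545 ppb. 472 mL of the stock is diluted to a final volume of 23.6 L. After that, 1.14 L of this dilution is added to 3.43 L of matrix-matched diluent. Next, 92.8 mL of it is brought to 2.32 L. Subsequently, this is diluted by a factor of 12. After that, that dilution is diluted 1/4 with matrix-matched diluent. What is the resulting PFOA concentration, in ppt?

Overall dilution factor = 50 × 4.009 × 25 × 12 × 4 = 2.41 × 10⁵.
545 ppb / 2.41 × 10⁵ = 2.27 × 10⁻³ ppb = 2.27 ppt.

2.27 ppt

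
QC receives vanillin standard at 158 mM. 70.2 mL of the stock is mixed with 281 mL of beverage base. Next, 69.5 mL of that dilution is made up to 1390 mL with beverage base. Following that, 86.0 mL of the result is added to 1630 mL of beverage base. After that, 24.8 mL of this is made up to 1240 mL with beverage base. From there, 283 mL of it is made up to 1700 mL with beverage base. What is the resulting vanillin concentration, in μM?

Overall dilution factor = 5.003 × 20 × 19.95 × 50 × 6.007 = 6.00 × 10⁵.
158 mM / 6.00 × 10⁵ = 2.63 × 10⁻⁴ mM = 0.263 μM.

0.263 μM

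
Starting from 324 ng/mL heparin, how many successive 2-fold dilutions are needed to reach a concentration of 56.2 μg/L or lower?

Need 2ⁿ ≥ 5.77, so n ≥ log(5.77)/log(2) = 2.53.
Minimum whole steps: n = 3.

3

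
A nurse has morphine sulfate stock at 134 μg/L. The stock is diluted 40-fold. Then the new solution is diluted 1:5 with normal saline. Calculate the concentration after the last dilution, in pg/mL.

Overall dilution factor = 40 × 5 = 200.
134 μg/L / 200 = 0.670 μg/L = 670 pg/mL.

670 pg/mL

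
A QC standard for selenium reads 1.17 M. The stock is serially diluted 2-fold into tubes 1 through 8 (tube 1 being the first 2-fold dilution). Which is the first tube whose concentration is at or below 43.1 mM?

tube 5

Tube n has concentration 1.17 M / 2ⁿ.
Need 2ⁿ ≥ 1.17 M / 43.1 mM = 27.1, so n ≥ 4.76.
First such tube: n = 5.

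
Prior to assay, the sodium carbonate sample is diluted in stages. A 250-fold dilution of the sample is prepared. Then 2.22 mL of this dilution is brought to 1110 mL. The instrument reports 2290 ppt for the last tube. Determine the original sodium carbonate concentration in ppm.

286 ppm

Overall dilution factor = 250 × 500 = 1.25 × 10⁵.
Original = 2290 ppt × 1.25 × 10⁵ = 2.86 × 10⁸ ppt = 286 ppm.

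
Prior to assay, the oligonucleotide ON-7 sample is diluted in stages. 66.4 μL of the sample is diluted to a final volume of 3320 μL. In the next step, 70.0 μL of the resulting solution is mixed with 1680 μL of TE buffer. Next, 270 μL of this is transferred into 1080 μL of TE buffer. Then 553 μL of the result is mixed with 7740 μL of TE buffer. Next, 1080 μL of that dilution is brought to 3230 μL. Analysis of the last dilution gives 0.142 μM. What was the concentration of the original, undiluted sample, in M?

0.0398 M

Overall dilution factor = 50 × 25 × 5 × 15.00 × 2.991 = 2.80 × 10⁵.
Original = 0.142 μM × 2.80 × 10⁵ = 3.98 × 10⁴ μM = 0.0398 M.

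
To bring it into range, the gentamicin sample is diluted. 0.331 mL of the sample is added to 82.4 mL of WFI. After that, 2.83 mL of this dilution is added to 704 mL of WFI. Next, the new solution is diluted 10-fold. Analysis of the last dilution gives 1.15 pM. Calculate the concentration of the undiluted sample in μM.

Overall dilution factor = 249.9 × 249.8 × 10 = 6.24 × 10⁵.
Original = 1.15 pM × 6.24 × 10⁵ = 7.18 × 10⁵ pM = 0.718 μM.

0.718 μM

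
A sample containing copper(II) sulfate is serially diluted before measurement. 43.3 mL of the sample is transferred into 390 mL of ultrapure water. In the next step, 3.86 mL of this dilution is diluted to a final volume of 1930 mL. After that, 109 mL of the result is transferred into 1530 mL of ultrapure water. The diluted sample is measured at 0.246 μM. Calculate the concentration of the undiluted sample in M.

Overall dilution factor = 10.01 × 500 × 15.04 = 7.52 × 10⁴.
Original = 0.246 μM × 7.52 × 10⁴ = 1.85 × 10⁴ μM = 0.0185 M.

0.0185 M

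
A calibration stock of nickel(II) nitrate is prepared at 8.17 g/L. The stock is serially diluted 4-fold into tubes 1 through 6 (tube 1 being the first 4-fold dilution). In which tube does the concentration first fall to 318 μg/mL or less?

tube 3

Tube n has concentration 8.17 g/L / 4ⁿ.
Need 4ⁿ ≥ 8.17 g/L / 318 μg/mL = 25.7, so n ≥ 2.34.
First such tube: n = 3.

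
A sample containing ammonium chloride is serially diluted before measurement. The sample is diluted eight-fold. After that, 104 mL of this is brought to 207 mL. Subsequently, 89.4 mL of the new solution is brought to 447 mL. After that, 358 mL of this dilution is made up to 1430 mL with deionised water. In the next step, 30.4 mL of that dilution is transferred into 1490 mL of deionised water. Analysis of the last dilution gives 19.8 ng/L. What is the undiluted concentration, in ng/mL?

315 ng/mL

Overall dilution factor = 8 × 1.990 × 5 × 3.994 × 50.01 = 1.59 × 10⁴.
Original = 19.8 ng/L × 1.59 × 10⁴ = 3.15 × 10⁵ ng/L = 315 ng/mL.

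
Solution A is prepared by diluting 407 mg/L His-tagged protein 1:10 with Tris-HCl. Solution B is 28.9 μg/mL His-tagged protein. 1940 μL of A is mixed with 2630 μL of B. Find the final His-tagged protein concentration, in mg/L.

33.9 mg/L

C_A = 407 mg/L / 10 = 40.7 mg/L.
C_B = 28.9 μg/mL = 28.9 mg/L.
C_mix = (C_A·V_A + C_B·V_B)/(V_A + V_B) = (40.7×1940 + 28.9×2630) / 4570 = 33.9 mg/L.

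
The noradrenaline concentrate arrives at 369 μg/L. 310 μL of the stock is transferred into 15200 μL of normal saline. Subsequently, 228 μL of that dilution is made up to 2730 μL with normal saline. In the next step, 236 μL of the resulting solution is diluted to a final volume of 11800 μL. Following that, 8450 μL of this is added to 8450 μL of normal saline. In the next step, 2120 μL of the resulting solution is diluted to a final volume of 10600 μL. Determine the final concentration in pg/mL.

1.23 pg/mL

Overall dilution factor = 50.03 × 11.97 × 50 × 2 × 5 = 3.00 × 10⁵.
369 μg/L / 3.00 × 10⁵ = 1.23 × 10⁻³ μg/L = 1.23 pg/mL.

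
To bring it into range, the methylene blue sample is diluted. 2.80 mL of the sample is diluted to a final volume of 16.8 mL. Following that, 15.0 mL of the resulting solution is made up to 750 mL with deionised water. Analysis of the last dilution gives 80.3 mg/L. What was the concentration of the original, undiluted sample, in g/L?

24.1 g/L

Overall dilution factor = 6 × 50 = 300.
Original = 80.3 mg/L × 300 = 2.41 × 10⁴ mg/L = 24.1 g/L.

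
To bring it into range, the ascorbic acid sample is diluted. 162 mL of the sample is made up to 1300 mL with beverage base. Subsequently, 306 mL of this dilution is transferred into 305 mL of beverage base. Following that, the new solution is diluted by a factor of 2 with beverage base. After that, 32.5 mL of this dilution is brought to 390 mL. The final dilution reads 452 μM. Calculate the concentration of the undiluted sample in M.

0.174 M

Overall dilution factor = 8.025 × 1.997 × 2 × 12 = 385.
Original = 452 μM × 385 = 1.74 × 10⁵ μM = 0.174 M.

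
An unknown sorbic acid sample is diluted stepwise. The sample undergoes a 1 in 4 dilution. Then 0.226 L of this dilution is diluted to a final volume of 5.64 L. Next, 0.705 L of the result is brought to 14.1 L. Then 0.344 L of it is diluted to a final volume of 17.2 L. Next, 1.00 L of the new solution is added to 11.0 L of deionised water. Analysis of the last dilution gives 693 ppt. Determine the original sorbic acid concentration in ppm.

Overall dilution factor = 4 × 24.96 × 20 × 50 × 12 = 1.20 × 10⁶.
Original = 693 ppt × 1.20 × 10⁶ = 8.30 × 10⁸ ppt = 830 ppm.

830 ppm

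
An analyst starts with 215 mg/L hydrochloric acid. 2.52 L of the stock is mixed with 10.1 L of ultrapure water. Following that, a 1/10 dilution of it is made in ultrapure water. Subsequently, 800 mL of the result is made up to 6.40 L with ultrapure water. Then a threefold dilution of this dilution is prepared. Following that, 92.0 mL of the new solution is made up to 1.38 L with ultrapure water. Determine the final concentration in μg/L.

11.9 μg/L

Overall dilution factor = 5.008 × 10 × 8 × 3 × 15 = 1.80 × 10⁴.
215 mg/L / 1.80 × 10⁴ = 0.0119 mg/L = 11.9 μg/L.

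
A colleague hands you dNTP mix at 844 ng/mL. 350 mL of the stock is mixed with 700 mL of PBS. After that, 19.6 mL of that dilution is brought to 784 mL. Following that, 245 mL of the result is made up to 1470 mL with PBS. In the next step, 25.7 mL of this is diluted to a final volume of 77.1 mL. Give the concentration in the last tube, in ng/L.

391 ng/L

Overall dilution factor = 3 × 40 × 6 × 3 = 2160.
844 ng/mL / 2160 = 0.391 ng/mL = 391 ng/L.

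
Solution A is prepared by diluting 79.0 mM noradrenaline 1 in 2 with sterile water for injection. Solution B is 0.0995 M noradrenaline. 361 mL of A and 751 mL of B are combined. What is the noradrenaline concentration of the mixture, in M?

C_A = 79.0 mM / 2 = 39.5 mM.
C_B = 0.0995 M = 99.5 mM.
C_mix = (C_A·V_A + C_B·V_B)/(V_A + V_B) = (39.5×361 + 99.5×751) / 1112 = 80.0 mM = 0.0800 M.

0.0800 M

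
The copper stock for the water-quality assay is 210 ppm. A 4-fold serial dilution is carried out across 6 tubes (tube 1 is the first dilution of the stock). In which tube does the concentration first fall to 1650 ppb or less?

Tube n has concentration 210 ppm / 4ⁿ.
Need 4ⁿ ≥ 210 ppm / 1650 ppb = 127, so n ≥ 3.50.
First such tube: n = 4.

tube 4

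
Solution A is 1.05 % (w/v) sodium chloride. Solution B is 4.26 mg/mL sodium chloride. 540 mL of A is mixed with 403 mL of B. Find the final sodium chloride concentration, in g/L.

7.83 g/L

C_B = 4.26 mg/mL = 0.426 % (w/v).
C_mix = (C_A·V_A + C_B·V_B)/(V_A + V_B) = (1.05×540 + 0.426×403) / 943.0 = 0.783 % (w/v) = 7.83 g/L.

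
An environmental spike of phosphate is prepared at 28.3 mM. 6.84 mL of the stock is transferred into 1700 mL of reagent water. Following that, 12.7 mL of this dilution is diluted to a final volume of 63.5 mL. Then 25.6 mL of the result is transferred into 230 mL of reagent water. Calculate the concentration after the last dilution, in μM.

Overall dilution factor = 249.5 × 5 × 9.984 = 1.25 × 10⁴.
28.3 mM / 1.25 × 10⁴ = 2.27 × 10⁻³ mM = 2.27 μM.

2.27 μM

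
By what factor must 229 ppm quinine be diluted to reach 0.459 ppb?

4.99 × 10⁵

Factor = C₀/C_target = 229 ppm / 0.459 ppb = 4.99 × 10⁵.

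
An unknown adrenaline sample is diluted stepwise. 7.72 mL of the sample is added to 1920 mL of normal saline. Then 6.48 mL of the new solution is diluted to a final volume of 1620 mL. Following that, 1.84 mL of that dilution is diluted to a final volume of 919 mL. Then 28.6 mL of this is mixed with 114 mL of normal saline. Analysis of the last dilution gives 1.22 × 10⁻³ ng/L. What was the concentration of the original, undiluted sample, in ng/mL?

190 ng/mL

Overall dilution factor = 249.7 × 250 × 499.5 × 4.986 = 1.55 × 10⁸.
Original = 1.22 × 10⁻³ ng/L × 1.55 × 10⁸ = 1.90 × 10⁵ ng/L = 190 ng/mL.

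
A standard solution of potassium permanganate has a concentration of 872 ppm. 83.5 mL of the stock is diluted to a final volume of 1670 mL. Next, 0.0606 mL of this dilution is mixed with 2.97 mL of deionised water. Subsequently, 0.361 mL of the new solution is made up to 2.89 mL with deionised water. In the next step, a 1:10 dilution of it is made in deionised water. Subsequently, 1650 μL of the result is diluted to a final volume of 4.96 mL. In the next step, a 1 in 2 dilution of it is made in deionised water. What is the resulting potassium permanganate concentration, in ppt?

1810 ppt

Overall dilution factor = 20 × 50.01 × 8.006 × 10 × 3.006 × 2 = 4.81 × 10⁵.
872 ppm / 4.81 × 10⁵ = 1.81 × 10⁻³ ppm = 1810 ppt.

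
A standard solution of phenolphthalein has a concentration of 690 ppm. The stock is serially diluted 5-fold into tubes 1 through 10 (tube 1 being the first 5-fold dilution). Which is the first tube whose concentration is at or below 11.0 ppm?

Tube n has concentration 690 ppm / 5ⁿ.
Need 5ⁿ ≥ 690 ppm / 11.0 ppm = 62.7, so n ≥ 2.57.
First such tube: n = 3.

tube 3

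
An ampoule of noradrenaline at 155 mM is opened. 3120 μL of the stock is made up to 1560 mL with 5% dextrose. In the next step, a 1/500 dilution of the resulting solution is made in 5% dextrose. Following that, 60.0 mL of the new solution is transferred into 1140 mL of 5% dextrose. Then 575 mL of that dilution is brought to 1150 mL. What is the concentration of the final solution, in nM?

15.5 nM

Overall dilution factor = 500 × 500 × 20 × 2 = 1.00 × 10⁷.
155 mM / 1.00 × 10⁷ = 1.55 × 10⁻⁵ mM = 15.5 nM.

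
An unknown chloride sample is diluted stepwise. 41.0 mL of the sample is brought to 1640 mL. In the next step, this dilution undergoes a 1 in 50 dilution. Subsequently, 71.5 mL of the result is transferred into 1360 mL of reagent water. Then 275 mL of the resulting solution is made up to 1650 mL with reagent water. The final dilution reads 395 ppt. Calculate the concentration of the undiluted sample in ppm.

94.9 ppm

Overall dilution factor = 40 × 50 × 20.02 × 6 = 2.40 × 10⁵.
Original = 395 ppt × 2.40 × 10⁵ = 9.49 × 10⁷ ppt = 94.9 ppm.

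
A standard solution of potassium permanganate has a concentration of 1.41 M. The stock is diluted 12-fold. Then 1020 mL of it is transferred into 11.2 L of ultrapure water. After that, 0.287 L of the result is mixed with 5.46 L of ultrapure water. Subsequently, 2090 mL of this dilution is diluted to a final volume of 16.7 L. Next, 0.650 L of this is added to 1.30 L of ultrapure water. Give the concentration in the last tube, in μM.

Overall dilution factor = 12 × 11.98 × 20.02 × 7.990 × 3 = 6.90 × 10⁴.
1.41 M / 6.90 × 10⁴ = 2.04 × 10⁻⁵ M = 20.4 μM.

20.4 μM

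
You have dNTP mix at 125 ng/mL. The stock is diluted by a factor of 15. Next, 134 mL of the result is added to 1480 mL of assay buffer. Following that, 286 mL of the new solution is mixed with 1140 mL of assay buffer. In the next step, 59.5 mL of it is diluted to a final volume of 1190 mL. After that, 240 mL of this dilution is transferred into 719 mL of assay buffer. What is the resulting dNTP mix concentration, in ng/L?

1.74 ng/L

Overall dilution factor = 15 × 12.04 × 4.986 × 20 × 3.996 = 7.20 × 10⁴.
125 ng/mL / 7.20 × 10⁴ = 1.74 × 10⁻³ ng/mL = 1.74 ng/L.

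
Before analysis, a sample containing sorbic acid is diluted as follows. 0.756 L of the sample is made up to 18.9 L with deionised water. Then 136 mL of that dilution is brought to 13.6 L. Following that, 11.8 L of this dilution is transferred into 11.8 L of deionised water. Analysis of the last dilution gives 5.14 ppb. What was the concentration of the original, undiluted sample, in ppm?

Overall dilution factor = 25 × 100 × 2 = 5000.
Original = 5.14 ppb × 5000 = 2.57 × 10⁴ ppb = 25.7 ppm.

25.7 ppm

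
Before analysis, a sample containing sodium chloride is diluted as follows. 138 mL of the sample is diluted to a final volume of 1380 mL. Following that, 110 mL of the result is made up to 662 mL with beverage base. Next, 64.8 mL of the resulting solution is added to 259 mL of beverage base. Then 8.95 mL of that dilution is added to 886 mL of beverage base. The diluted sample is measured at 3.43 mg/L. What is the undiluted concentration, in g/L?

103 g/L

Overall dilution factor = 10 × 6.018 × 4.997 × 99.99 = 3.01 × 10⁴.
Original = 3.43 mg/L × 3.01 × 10⁴ = 1.03 × 10⁵ mg/L = 103 g/L.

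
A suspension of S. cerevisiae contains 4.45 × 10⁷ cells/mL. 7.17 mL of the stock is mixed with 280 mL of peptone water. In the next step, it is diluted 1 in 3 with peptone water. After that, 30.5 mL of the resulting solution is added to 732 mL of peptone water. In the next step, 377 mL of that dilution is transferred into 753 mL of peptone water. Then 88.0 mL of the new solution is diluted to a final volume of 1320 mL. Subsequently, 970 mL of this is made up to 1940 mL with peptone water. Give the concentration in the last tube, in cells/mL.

165 cells/mL

Overall dilution factor = 40.05 × 3 × 25 × 2.997 × 15 × 2 = 2.70 × 10⁵.
4.45 × 10⁷ cells/mL / 2.70 × 10⁵ = 165 cells/mL.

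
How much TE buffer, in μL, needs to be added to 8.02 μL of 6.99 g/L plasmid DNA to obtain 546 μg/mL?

546 μg/mL = 0.546 g/L.
V₂ = C₁V₁/C₂ = 6.99 × 8.02 / 0.546 = 103 μL.
Diluent to add = V₂ − V₁ = 103 − 8.02 = 94.7 μL.

94.7 μL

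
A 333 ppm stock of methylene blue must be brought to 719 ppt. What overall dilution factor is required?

4.63 × 10⁵

Factor = C₀/C_target = 333 ppm / 719 ppt = 4.63 × 10⁵.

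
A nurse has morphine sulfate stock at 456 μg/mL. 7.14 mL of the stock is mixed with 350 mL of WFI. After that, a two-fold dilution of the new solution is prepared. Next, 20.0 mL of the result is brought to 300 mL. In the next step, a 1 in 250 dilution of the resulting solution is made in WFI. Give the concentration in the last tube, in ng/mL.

1.22 ng/mL

Overall dilution factor = 50.02 × 2 × 15 × 250 = 3.75 × 10⁵.
456 μg/mL / 3.75 × 10⁵ = 1.22 × 10⁻³ μg/mL = 1.22 ng/mL.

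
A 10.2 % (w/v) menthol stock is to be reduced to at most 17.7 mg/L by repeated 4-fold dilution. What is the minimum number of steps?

Need 4ⁿ ≥ 5763, so n ≥ log(5763)/log(4) = 6.25.
Minimum whole steps: n = 7.

7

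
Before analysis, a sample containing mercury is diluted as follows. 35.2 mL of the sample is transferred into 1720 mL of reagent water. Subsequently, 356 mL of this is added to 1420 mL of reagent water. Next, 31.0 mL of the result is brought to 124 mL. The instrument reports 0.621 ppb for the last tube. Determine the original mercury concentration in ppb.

Overall dilution factor = 49.86 × 4.989 × 4 = 995.
Original = 0.621 ppb × 995 = 618 ppb.

618 ppb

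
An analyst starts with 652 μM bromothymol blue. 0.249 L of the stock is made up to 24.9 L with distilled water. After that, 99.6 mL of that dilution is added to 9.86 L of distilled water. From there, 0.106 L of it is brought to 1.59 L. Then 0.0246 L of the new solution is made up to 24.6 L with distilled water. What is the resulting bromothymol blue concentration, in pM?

Overall dilution factor = 100 × 100.00 × 15 × 1000 = 1.50 × 10⁸.
652 μM / 1.50 × 10⁸ = 4.35 × 10⁻⁶ μM = 4.35 pM.

4.35 pM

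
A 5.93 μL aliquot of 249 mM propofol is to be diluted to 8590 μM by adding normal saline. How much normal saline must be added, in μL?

8590 μM = 8.59 mM.
V₂ = C₁V₁/C₂ = 249 × 5.93 / 8.59 = 172 μL.
Diluent to add = V₂ − V₁ = 172 − 5.93 = 166 μL.

166 μL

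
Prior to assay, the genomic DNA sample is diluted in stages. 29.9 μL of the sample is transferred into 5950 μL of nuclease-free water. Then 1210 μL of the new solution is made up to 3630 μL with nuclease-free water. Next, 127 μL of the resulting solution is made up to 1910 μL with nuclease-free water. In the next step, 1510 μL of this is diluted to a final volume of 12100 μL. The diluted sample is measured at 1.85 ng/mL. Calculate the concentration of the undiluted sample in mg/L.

134 mg/L

Overall dilution factor = 200.0 × 3 × 15.04 × 8.013 = 7.23 × 10⁴.
Original = 1.85 ng/mL × 7.23 × 10⁴ = 1.34 × 10⁵ ng/mL = 134 mg/L.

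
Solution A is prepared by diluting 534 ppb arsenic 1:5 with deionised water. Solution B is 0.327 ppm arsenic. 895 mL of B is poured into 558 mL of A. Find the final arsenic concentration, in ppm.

0.242 ppm

C_A = 534 ppb / 5 = 107 ppb.
C_B = 0.327 ppm = 327 ppb.
C_mix = (C_A·V_A + C_B·V_B)/(V_A + V_B) = (107×558 + 327×895) / 1453 = 242 ppb = 0.242 ppm.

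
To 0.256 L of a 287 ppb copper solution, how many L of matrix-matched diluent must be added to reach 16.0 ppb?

V₂ = C₁V₁/C₂ = 287 × 0.256 / 16.0 = 4.59 L.
Diluent to add = V₂ − V₁ = 4.59 − 0.256 = 4.34 L.

4.34 L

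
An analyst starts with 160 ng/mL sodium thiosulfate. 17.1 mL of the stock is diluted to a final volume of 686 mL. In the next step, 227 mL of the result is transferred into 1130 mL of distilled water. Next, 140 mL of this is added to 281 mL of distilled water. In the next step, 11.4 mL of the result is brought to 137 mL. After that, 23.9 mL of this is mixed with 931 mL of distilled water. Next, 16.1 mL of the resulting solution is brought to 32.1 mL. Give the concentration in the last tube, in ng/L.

Overall dilution factor = 40.12 × 5.978 × 3.007 × 12.02 × 39.95 × 1.994 = 6.90 × 10⁵.
160 ng/mL / 6.90 × 10⁵ = 2.32 × 10⁻⁴ ng/mL = 0.232 ng/L.

0.232 ng/L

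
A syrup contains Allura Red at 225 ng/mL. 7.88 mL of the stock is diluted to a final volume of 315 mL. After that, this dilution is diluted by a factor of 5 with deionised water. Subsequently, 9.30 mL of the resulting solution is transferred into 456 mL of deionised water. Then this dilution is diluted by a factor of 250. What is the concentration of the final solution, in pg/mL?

0.0900 pg/mL

Overall dilution factor = 39.97 × 5 × 50.03 × 250 = 2.50 × 10⁶.
225 ng/mL / 2.50 × 10⁶ = 9.00 × 10⁻⁵ ng/mL = 0.0900 pg/mL.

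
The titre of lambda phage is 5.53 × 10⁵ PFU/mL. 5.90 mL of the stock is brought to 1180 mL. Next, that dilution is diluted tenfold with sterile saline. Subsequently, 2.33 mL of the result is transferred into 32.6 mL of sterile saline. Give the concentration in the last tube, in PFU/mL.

18.4 PFU/mL

Overall dilution factor = 200 × 10 × 14.99 = 3.00 × 10⁴.
5.53 × 10⁵ PFU/mL / 3.00 × 10⁴ = 18.4 PFU/mL.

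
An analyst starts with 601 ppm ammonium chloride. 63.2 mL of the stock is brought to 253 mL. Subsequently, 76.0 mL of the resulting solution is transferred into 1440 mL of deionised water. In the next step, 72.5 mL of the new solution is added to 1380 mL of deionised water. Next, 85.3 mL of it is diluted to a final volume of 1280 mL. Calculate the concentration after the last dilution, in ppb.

25.0 ppb

Overall dilution factor = 4.003 × 19.95 × 20.03 × 15.01 = 2.40 × 10⁴.
601 ppm / 2.40 × 10⁴ = 0.0250 ppm = 25.0 ppb.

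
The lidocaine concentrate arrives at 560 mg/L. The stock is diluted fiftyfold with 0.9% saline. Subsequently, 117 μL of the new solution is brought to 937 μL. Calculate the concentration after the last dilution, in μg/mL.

Overall dilution factor = 50 × 8.009 = 400.
560 mg/L / 400 = 1.40 mg/L = 1.40 μg/mL.

1.40 μg/mL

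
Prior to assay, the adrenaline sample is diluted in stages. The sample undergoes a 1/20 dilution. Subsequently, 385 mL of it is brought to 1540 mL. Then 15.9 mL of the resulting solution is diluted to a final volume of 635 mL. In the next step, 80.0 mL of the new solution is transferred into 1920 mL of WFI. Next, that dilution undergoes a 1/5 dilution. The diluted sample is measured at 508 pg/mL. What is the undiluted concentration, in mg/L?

203 mg/L

Overall dilution factor = 20 × 4 × 39.94 × 25 × 5 = 3.99 × 10⁵.
Original = 508 pg/mL × 3.99 × 10⁵ = 2.03 × 10⁸ pg/mL = 203 mg/L.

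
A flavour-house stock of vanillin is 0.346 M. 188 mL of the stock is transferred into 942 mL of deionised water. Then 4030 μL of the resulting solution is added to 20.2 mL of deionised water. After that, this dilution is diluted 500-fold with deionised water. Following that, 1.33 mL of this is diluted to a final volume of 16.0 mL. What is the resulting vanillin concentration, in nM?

1590 nM

Overall dilution factor = 6.011 × 6.012 × 500 × 12.03 = 2.17 × 10⁵.
0.346 M / 2.17 × 10⁵ = 1.59 × 10⁻⁶ M = 1590 nM.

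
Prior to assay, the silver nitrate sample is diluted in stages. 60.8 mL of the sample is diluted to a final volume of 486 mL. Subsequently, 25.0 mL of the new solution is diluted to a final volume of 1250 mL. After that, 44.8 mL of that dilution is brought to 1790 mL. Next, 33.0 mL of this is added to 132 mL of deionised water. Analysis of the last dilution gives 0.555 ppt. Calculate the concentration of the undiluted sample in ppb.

Overall dilution factor = 7.993 × 50 × 39.96 × 5 = 7.98 × 10⁴.
Original = 0.555 ppt × 7.98 × 10⁴ = 4.43 × 10⁴ ppt = 44.3 ppb.

44.3 ppb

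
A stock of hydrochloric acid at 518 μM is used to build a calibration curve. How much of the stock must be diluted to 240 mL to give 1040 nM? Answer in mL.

1040 nM = 1.04 μM.
V₁ = C₂V₂/C₁ = 1.04 × 240 / 518 = 0.482 mL.

0.482 mL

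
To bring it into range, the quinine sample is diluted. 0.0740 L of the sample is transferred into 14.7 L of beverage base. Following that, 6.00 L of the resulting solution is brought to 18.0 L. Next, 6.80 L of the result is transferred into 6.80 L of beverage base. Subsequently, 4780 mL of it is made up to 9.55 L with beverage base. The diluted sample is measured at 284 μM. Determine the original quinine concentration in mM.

Overall dilution factor = 199.6 × 3 × 2 × 1.998 = 2393.
Original = 284 μM × 2393 = 6.80 × 10⁵ μM = 680 mM.

680 mM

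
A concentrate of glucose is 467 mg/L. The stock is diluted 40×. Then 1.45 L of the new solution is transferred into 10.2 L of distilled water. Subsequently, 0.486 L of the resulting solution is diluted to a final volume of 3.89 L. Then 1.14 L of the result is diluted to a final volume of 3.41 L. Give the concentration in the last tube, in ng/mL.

Overall dilution factor = 40 × 8.034 × 8.004 × 2.991 = 7695.
467 mg/L / 7695 = 0.0607 mg/L = 60.7 ng/mL.

60.7 ng/mL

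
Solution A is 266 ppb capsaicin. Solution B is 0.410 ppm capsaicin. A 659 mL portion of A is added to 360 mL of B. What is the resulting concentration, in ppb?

317 ppb

C_B = 0.410 ppm = 410 ppb.
C_mix = (C_A·V_A + C_B·V_B)/(V_A + V_B) = (266×659 + 410×360) / 1019 = 317 ppb.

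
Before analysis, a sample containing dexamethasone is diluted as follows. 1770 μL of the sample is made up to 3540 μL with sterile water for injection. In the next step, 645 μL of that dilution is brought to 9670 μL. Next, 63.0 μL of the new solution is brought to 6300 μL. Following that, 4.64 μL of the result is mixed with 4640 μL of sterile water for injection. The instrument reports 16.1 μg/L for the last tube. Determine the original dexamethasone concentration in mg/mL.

48.3 mg/mL

Overall dilution factor = 2 × 14.99 × 100 × 1001 = 3.00 × 10⁶.
Original = 16.1 μg/L × 3.00 × 10⁶ = 4.83 × 10⁷ μg/L = 48.3 mg/mL.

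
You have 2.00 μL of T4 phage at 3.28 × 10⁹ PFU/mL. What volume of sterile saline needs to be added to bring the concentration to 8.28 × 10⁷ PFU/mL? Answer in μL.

77.2 μL

V₂ = C₁V₁/C₂ = 3.28 × 10⁹ × 2.00 / 8.28 × 10⁷ = 79.2 μL.
Diluent to add = V₂ − V₁ = 79.2 − 2.00 = 77.2 μL.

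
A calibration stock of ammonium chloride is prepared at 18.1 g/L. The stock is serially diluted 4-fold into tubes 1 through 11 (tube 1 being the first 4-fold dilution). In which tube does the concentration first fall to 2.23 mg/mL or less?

Tube n has concentration 18.1 g/L / 4ⁿ.
Need 4ⁿ ≥ 18.1 g/L / 2.23 mg/mL = 8.12, so n ≥ 1.51.
First such tube: n = 2.

tube 2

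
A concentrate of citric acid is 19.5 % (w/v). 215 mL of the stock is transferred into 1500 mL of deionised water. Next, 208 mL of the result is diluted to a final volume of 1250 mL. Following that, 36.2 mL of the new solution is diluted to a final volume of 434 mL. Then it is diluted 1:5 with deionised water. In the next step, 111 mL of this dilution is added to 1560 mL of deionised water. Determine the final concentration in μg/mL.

Overall dilution factor = 7.977 × 6.010 × 11.99 × 5 × 15.05 = 4.33 × 10⁴.
19.5 % (w/v) / 4.33 × 10⁴ = 4.51 × 10⁻⁴ % (w/v) = 4.51 μg/mL.

4.51 μg/mL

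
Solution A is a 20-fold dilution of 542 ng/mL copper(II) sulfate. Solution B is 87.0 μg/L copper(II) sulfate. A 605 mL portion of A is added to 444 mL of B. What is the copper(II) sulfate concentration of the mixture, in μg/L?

52.5 μg/L

C_A = 542 ng/mL / 20 = 27.1 ng/mL.
C_B = 87.0 μg/L = 87.0 ng/mL.
C_mix = (C_A·V_A + C_B·V_B)/(V_A + V_B) = (27.1×605 + 87.0×444) / 1049 = 52.5 ng/mL = 52.5 μg/L.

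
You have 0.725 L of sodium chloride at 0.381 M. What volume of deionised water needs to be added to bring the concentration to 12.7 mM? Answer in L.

12.7 mM = 0.0127 M.
V₂ = C₁V₁/C₂ = 0.381 × 0.725 / 0.0127 = 21.8 L.
Diluent to add = V₂ − V₁ = 21.8 − 0.725 = 21.0 L.

21.0 L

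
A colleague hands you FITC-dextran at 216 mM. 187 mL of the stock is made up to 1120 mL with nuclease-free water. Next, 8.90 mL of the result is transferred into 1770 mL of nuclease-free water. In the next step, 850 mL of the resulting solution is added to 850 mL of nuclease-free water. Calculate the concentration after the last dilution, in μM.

Overall dilution factor = 5.989 × 199.9 × 2 = 2394.
216 mM / 2394 = 0.0902 mM = 90.2 μM.

90.2 μM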